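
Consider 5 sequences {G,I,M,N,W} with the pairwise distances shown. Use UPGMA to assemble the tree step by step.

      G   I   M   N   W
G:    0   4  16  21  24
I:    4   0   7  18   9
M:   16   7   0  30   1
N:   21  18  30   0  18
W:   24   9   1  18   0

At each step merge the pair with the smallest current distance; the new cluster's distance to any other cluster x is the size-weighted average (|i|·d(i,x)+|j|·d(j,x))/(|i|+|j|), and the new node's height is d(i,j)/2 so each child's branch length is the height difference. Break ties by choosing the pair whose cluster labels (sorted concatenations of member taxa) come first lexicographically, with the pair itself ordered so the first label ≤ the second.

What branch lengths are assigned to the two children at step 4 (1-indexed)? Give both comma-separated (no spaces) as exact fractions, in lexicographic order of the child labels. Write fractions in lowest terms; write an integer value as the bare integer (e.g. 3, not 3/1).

31/8,87/8

1. join M+W (d=1) ⇒ MW; edges |M|=1/2, |W|=1/2
  updated: d(G,MW)=20, d(I,MW)=8, d(MW,N)=24
2. join G+I (d=4) ⇒ GI; edges |G|=2, |I|=2
  updated: d(GI,MW)=14, d(GI,N)=39/2
3. join GI+MW (d=14) ⇒ GIMW; edges |GI|=5, |MW|=13/2
  updated: d(GIMW,N)=87/4
4. join GIMW+N (d=87/4) ⇒ GIMNW; edges |GIMW|=31/8, |N|=87/8
final tree: (((G:2,I:2):5,(M:1/2,W:1/2):13/2):31/8,N:87/8)
total length: 125/4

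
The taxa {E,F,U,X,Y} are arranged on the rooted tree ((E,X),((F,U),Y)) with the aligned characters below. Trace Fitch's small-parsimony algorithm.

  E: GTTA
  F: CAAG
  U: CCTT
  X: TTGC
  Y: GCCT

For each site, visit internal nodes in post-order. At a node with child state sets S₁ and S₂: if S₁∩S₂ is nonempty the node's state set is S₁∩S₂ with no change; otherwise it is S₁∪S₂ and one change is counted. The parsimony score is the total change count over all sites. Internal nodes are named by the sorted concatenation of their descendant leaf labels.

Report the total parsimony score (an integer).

10

site 0, node EX: E={G} ∪ X={T} → {G,T} (+1)
site 0, node FU: F={C} ∩ U={C} → {C} (+0)
site 0, node FUY: FU={C} ∪ Y={G} → {C,G} (+1)
site 0, node EFUXY: EX={G,T} ∩ FUY={C,G} → {G} (+0)
site 1, node EX: E={T} ∩ X={T} → {T} (+0)
site 1, node FU: F={A} ∪ U={C} → {A,C} (+1)
site 1, node FUY: FU={A,C} ∩ Y={C} → {C} (+0)
site 1, node EFUXY: EX={T} ∪ FUY={C} → {C,T} (+1)
site 2, node EX: E={T} ∪ X={G} → {G,T} (+1)
site 2, node FU: F={A} ∪ U={T} → {A,T} (+1)
site 2, node FUY: FU={A,T} ∪ Y={C} → {A,C,T} (+1)
site 2, node EFUXY: EX={G,T} ∩ FUY={A,C,T} → {T} (+0)
site 3, node EX: E={A} ∪ X={C} → {A,C} (+1)
site 3, node FU: F={G} ∪ U={T} → {G,T} (+1)
site 3, node FUY: FU={G,T} ∩ Y={T} → {T} (+0)
site 3, node EFUXY: EX={A,C} ∪ FUY={T} → {A,C,T} (+1)
per-site changes: [2, 2, 3, 3]; total = 10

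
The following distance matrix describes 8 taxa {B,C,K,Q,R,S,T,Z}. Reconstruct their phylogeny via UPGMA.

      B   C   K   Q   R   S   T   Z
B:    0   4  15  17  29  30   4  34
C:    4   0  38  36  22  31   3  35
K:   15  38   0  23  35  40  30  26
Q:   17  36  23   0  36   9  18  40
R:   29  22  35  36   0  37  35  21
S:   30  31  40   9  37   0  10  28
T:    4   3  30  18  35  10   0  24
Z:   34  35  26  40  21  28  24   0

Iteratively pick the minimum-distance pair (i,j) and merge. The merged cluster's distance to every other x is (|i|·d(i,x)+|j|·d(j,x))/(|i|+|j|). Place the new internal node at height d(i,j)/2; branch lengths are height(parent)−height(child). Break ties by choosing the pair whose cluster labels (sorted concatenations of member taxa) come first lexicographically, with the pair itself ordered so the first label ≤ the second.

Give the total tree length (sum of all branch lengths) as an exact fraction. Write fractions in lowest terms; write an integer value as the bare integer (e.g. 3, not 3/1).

4601/60

step 1: merge (C,T) at d=3; branch lengths C→3/2, T→3/2; new cluster CT
  updated: d(B,CT)=4, d(CT,K)=34, d(CT,Q)=27, d(CT,R)=57/2, d(CT,S)=41/2, d(CT,Z)=59/2
step 2: merge (B,CT) at d=4; branch lengths B→2, CT→1/2; new cluster BCT
  updated: d(BCT,K)=83/3, d(BCT,Q)=71/3, d(BCT,R)=86/3, d(BCT,S)=71/3, d(BCT,Z)=31
step 3: merge (Q,S) at d=9; branch lengths Q→9/2, S→9/2; new cluster QS
  updated: d(BCT,QS)=71/3, d(K,QS)=63/2, d(QS,R)=73/2, d(QS,Z)=34
step 4: merge (R,Z) at d=21; branch lengths R→21/2, Z→21/2; new cluster RZ
  updated: d(BCT,RZ)=179/6, d(K,RZ)=61/2, d(QS,RZ)=141/4
step 5: merge (BCT,QS) at d=71/3; branch lengths BCT→59/6, QS→22/3; new cluster BCQST
  updated: d(BCQST,K)=146/5, d(BCQST,RZ)=32
step 6: merge (BCQST,K) at d=146/5; branch lengths BCQST→83/30, K→73/5; new cluster BCKQST
  updated: d(BCKQST,RZ)=127/4
step 7: merge (BCKQST,RZ) at d=127/4; branch lengths BCKQST→51/40, RZ→43/8; new cluster BCKQRSTZ
final tree: ((((B:2,(C:3/2,T:3/2):1/2):59/6,(Q:9/2,S:9/2):22/3):83/30,K:73/5):51/40,(R:21/2,Z:21/2):43/8)
total length: 4601/60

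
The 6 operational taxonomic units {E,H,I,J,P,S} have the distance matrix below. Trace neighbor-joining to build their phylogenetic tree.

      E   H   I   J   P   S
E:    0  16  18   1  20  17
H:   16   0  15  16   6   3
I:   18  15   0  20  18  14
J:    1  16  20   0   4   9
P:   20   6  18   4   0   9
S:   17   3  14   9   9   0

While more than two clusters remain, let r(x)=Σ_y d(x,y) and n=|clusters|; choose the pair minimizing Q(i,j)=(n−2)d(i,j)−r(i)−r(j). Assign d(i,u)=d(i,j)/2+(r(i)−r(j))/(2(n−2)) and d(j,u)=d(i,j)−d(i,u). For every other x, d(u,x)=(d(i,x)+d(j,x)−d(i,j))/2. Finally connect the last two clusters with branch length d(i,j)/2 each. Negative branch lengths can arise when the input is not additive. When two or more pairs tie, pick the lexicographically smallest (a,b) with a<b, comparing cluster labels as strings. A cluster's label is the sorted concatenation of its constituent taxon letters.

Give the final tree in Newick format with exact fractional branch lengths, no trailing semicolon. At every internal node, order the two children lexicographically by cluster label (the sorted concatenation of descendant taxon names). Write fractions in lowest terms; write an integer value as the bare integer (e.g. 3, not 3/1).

iteration 1: select E,J (d=1, Q=-118); attach at lengths (13/4, -9/4); label the merged cluster EJ
  updated: d(EJ,H)=31/2, d(EJ,I)=37/2, d(EJ,P)=23/2, d(EJ,S)=25/2
iteration 2: select H,S (d=3, Q=-69); attach at lengths (5/3, 4/3); label the merged cluster HS
  updated: d(EJ,HS)=25/2, d(HS,I)=13, d(HS,P)=6
iteration 3: select EJ,I (d=37/2, Q=-55); attach at lengths (15/2, 11); label the merged cluster EIJ
  updated: d(EIJ,HS)=7/2, d(EIJ,P)=11/2
iteration 4: select EIJ,HS (d=7/2, Q=-15); attach at lengths (3/2, 2); label the merged cluster EHIJS
  updated: d(EHIJS,P)=4
iteration 5: select EHIJS,P (d=4); attach at lengths (2, 2); label the merged cluster EHIJPS
final tree: ((((E:13/4,J:-9/4):15/2,I:11):3/2,(H:5/3,S:4/3):2):2,P:2)
total length: 30

((((E:13/4,J:-9/4):15/2,I:11):3/2,(H:5/3,S:4/3):2):2,P:2)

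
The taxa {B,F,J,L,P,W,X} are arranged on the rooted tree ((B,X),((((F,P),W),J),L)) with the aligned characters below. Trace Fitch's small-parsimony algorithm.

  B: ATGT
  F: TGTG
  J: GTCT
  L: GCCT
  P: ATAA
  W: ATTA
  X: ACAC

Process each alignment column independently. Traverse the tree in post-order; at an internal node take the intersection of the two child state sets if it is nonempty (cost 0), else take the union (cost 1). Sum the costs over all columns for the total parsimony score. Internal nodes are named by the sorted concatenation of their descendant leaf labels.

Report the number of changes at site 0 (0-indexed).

3

BX@0: {A} ∩ {A} = {A} (intersection, +0)
FP@0: {T} ∪ {A} = {A,T} (union, +1)
FPW@0: {A,T} ∩ {A} = {A} (intersection, +0)
FJPW@0: {A} ∪ {G} = {A,G} (union, +1)
FJLPW@0: {A,G} ∩ {G} = {G} (intersection, +0)
BFJLPWX@0: {A} ∪ {G} = {A,G} (union, +1)
BX@1: {T} ∪ {C} = {C,T} (union, +1)
FP@1: {G} ∪ {T} = {G,T} (union, +1)
FPW@1: {G,T} ∩ {T} = {T} (intersection, +0)
FJPW@1: {T} ∩ {T} = {T} (intersection, +0)
FJLPW@1: {T} ∪ {C} = {C,T} (union, +1)
BFJLPWX@1: {C,T} ∩ {C,T} = {C,T} (intersection, +0)
BX@2: {G} ∪ {A} = {A,G} (union, +1)
FP@2: {T} ∪ {A} = {A,T} (union, +1)
FPW@2: {A,T} ∩ {T} = {T} (intersection, +0)
FJPW@2: {T} ∪ {C} = {C,T} (union, +1)
FJLPW@2: {C,T} ∩ {C} = {C} (intersection, +0)
BFJLPWX@2: {A,G} ∪ {C} = {A,C,G} (union, +1)
BX@3: {T} ∪ {C} = {C,T} (union, +1)
FP@3: {G} ∪ {A} = {A,G} (union, +1)
FPW@3: {A,G} ∩ {A} = {A} (intersection, +0)
FJPW@3: {A} ∪ {T} = {A,T} (union, +1)
FJLPW@3: {A,T} ∩ {T} = {T} (intersection, +0)
BFJLPWX@3: {C,T} ∩ {T} = {T} (intersection, +0)
per-site changes: [3, 3, 4, 3]; total = 13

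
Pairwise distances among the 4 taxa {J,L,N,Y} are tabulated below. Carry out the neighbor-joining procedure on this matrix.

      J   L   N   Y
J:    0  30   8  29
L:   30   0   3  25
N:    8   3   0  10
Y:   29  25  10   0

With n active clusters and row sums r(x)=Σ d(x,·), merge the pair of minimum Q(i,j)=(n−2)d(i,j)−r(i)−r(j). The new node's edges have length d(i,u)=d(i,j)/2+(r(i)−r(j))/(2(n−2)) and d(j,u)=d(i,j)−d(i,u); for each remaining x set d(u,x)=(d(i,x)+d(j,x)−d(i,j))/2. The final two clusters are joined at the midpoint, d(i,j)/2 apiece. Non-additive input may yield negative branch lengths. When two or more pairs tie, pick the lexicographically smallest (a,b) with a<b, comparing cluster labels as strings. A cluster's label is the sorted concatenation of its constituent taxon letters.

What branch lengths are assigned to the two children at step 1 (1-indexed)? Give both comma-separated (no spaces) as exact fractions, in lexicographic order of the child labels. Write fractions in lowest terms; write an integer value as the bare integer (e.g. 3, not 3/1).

61/4,55/4

1. join J+Y (d=29, Q=-73) ⇒ JY; edges |J|=61/4, |Y|=55/4
  updated: d(JY,L)=13, d(JY,N)=-11/2
2. join JY+L (d=13, Q=-21/2) ⇒ JLY; edges |JY|=9/4, |L|=43/4
  updated: d(JLY,N)=-31/4
3. join JLY+N (d=-31/4) ⇒ JLNY; edges |JLY|=-31/8, |N|=-31/8
final tree: (((J:61/4,Y:55/4):9/4,L:43/4):-31/8,N:-31/8)
total length: 137/4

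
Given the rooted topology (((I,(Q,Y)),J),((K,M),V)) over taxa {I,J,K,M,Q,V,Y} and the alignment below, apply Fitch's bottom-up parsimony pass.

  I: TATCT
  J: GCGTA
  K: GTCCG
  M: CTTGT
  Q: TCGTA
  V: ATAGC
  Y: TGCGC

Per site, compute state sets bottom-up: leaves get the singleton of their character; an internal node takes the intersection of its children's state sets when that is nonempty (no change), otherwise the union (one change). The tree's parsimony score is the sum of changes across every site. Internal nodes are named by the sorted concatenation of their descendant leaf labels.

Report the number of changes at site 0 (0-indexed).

3

QY@0: {T} ∩ {T} = {T} (intersection, +0)
IQY@0: {T} ∩ {T} = {T} (intersection, +0)
IJQY@0: {T} ∪ {G} = {G,T} (union, +1)
KM@0: {G} ∪ {C} = {C,G} (union, +1)
KMV@0: {C,G} ∪ {A} = {A,C,G} (union, +1)
IJKMQVY@0: {G,T} ∩ {A,C,G} = {G} (intersection, +0)
QY@1: {C} ∪ {G} = {C,G} (union, +1)
IQY@1: {A} ∪ {C,G} = {A,C,G} (union, +1)
IJQY@1: {A,C,G} ∩ {C} = {C} (intersection, +0)
KM@1: {T} ∩ {T} = {T} (intersection, +0)
KMV@1: {T} ∩ {T} = {T} (intersection, +0)
IJKMQVY@1: {C} ∪ {T} = {C,T} (union, +1)
QY@2: {G} ∪ {C} = {C,G} (union, +1)
IQY@2: {T} ∪ {C,G} = {C,G,T} (union, +1)
IJQY@2: {C,G,T} ∩ {G} = {G} (intersection, +0)
KM@2: {C} ∪ {T} = {C,T} (union, +1)
KMV@2: {C,T} ∪ {A} = {A,C,T} (union, +1)
IJKMQVY@2: {G} ∪ {A,C,T} = {A,C,G,T} (union, +1)
QY@3: {T} ∪ {G} = {G,T} (union, +1)
IQY@3: {C} ∪ {G,T} = {C,G,T} (union, +1)
IJQY@3: {C,G,T} ∩ {T} = {T} (intersection, +0)
KM@3: {C} ∪ {G} = {C,G} (union, +1)
KMV@3: {C,G} ∩ {G} = {G} (intersection, +0)
IJKMQVY@3: {T} ∪ {G} = {G,T} (union, +1)
QY@4: {A} ∪ {C} = {A,C} (union, +1)
IQY@4: {T} ∪ {A,C} = {A,C,T} (union, +1)
IJQY@4: {A,C,T} ∩ {A} = {A} (intersection, +0)
KM@4: {G} ∪ {T} = {G,T} (union, +1)
KMV@4: {G,T} ∪ {C} = {C,G,T} (union, +1)
IJKMQVY@4: {A} ∪ {C,G,T} = {A,C,G,T} (union, +1)
per-site changes: [3, 3, 5, 4, 5]; total = 20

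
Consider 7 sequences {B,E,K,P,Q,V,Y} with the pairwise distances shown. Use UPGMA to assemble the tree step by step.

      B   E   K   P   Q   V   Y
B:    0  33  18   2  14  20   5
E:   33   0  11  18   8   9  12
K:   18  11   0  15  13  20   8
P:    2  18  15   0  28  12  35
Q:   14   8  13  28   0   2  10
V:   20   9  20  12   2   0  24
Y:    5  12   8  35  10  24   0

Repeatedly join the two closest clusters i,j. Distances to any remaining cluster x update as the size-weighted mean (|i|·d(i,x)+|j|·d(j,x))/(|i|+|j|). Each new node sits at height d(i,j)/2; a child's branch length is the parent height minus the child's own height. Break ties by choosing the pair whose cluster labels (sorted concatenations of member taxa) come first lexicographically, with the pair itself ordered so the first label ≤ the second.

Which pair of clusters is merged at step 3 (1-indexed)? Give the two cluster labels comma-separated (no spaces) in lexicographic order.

step 1: merge (B,P) at d=2; branch lengths B→1, P→1; new cluster BP
  updated: d(BP,E)=51/2, d(BP,K)=33/2, d(BP,Q)=21, d(BP,V)=16, d(BP,Y)=20
step 2: merge (Q,V) at d=2; branch lengths Q→1, V→1; new cluster QV
  updated: d(BP,QV)=37/2, d(E,QV)=17/2, d(K,QV)=33/2, d(QV,Y)=17
step 3: merge (K,Y) at d=8; branch lengths K→4, Y→4; new cluster KY
  updated: d(BP,KY)=73/4, d(E,KY)=23/2, d(KY,QV)=67/4
step 4: merge (E,QV) at d=17/2; branch lengths E→17/4, QV→13/4; new cluster EQV
  updated: d(BP,EQV)=125/6, d(EQV,KY)=15
step 5: merge (EQV,KY) at d=15; branch lengths EQV→13/4, KY→7/2; new cluster EKQVY
  updated: d(BP,EKQVY)=99/5
step 6: merge (BP,EKQVY) at d=99/5; branch lengths BP→89/10, EKQVY→12/5; new cluster BEKPQVY
final tree: ((B:1,P:1):89/10,((E:17/4,(Q:1,V:1):13/4):13/4,(K:4,Y:4):7/2):12/5)
total length: 751/20

K,Y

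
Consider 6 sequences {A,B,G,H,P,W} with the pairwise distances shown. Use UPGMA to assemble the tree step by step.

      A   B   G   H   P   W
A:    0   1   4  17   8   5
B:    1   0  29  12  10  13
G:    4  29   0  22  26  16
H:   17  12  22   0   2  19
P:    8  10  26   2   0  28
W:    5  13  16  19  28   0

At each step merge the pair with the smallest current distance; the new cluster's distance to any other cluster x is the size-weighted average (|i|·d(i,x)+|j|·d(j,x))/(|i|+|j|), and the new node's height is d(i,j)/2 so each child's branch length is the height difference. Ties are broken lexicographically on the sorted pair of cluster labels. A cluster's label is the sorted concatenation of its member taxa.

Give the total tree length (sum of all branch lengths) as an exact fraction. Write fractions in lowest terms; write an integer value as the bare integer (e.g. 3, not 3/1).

997/30

1. join A+B (d=1) ⇒ AB; edges |A|=1/2, |B|=1/2
  updated: d(AB,G)=33/2, d(AB,H)=29/2, d(AB,P)=9, d(AB,W)=9
2. join H+P (d=2) ⇒ HP; edges |H|=1, |P|=1
  updated: d(AB,HP)=47/4, d(G,HP)=24, d(HP,W)=47/2
3. join AB+W (d=9) ⇒ ABW; edges |AB|=4, |W|=9/2
  updated: d(ABW,G)=49/3, d(ABW,HP)=47/3
4. join ABW+HP (d=47/3) ⇒ ABHPW; edges |ABW|=10/3, |HP|=41/6
  updated: d(ABHPW,G)=97/5
5. join ABHPW+G (d=97/5) ⇒ ABGHPW; edges |ABHPW|=28/15, |G|=97/10
final tree: ((((A:1/2,B:1/2):4,W:9/2):10/3,(H:1,P:1):41/6):28/15,G:97/10)
total length: 997/30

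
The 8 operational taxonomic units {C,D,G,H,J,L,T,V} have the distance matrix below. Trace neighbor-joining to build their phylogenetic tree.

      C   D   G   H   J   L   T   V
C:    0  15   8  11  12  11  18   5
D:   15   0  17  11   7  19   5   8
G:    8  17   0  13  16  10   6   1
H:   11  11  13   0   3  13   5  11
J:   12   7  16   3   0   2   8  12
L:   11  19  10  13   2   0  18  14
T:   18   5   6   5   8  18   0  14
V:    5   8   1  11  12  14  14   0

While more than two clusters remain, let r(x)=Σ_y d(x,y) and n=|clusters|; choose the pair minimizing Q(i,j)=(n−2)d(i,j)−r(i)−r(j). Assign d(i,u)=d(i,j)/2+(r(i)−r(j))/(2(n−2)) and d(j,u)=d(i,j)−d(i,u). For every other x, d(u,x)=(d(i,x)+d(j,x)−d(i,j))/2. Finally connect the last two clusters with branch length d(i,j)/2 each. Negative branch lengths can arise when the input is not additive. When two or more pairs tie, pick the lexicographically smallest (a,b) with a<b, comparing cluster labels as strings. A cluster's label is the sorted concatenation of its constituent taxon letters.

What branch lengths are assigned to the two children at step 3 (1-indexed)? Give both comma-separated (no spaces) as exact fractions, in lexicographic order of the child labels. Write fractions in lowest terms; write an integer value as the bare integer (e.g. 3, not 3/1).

1. join J+L (d=2, Q=-135) ⇒ JL; edges |J|=-5/4, |L|=13/4
  updated: d(C,JL)=21/2, d(D,JL)=12, d(G,JL)=12, d(H,JL)=7, d(JL,T)=12, d(JL,V)=12
2. join D+T (d=5, Q=-103) ⇒ DT; edges |D|=33/10, |T|=17/10
  updated: d(C,DT)=14, d(DT,G)=9, d(DT,H)=11/2, d(DT,JL)=19/2, d(DT,V)=17/2
3. join G+V (d=1, Q=-153/2) ⇒ GV; edges |G|=19/16, |V|=-3/16
  updated: d(C,GV)=6, d(DT,GV)=33/4, d(GV,H)=23/2, d(GV,JL)=23/2
4. join C+GV (d=6, Q=-243/4) ⇒ CGV; edges |C|=89/24, |GV|=55/24
  updated: d(CGV,DT)=65/8, d(CGV,H)=33/4, d(CGV,JL)=8
5. join CGV+JL (d=8, Q=-263/8) ⇒ CGJLV; edges |CGV|=127/32, |JL|=129/32
  updated: d(CGJLV,DT)=77/16, d(CGJLV,H)=29/8
6. join CGJLV+DT (d=77/16, Q=-223/16) ⇒ CDGJLTV; edges |CGJLV|=47/32, |DT|=107/32
  updated: d(CDGJLTV,H)=69/32
7. join CDGJLTV+H (d=69/32) ⇒ CDGHJLTV; edges |CDGJLTV|=69/64, |H|=69/64
final tree: ((((C:89/24,(G:19/16,V:-3/16):55/24):127/32,(J:-5/4,L:13/4):129/32):47/32,(D:33/10,T:17/10):107/32):69/64,H:69/64)
total length: 927/32

19/16,-3/16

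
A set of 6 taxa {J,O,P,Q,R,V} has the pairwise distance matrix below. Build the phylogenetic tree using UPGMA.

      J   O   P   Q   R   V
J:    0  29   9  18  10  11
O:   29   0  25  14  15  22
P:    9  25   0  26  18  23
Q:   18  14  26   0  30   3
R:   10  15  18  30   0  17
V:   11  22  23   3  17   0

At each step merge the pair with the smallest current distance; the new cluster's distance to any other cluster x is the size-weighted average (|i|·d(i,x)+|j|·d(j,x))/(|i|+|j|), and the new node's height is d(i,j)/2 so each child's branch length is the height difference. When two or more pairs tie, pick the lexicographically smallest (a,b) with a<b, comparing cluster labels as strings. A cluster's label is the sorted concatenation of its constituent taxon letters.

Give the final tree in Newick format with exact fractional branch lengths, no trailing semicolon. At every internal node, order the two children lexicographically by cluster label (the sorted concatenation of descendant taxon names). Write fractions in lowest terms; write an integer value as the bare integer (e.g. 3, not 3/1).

step 1: merge (Q,V) at d=3; branch lengths Q→3/2, V→3/2; new cluster QV
  updated: d(J,QV)=29/2, d(O,QV)=18, d(P,QV)=49/2, d(QV,R)=47/2
step 2: merge (J,P) at d=9; branch lengths J→9/2, P→9/2; new cluster JP
  updated: d(JP,O)=27, d(JP,QV)=39/2, d(JP,R)=14
step 3: merge (JP,R) at d=14; branch lengths JP→5/2, R→7; new cluster JPR
  updated: d(JPR,O)=23, d(JPR,QV)=125/6
step 4: merge (O,QV) at d=18; branch lengths O→9, QV→15/2; new cluster OQV
  updated: d(JPR,OQV)=194/9
step 5: merge (JPR,OQV) at d=194/9; branch lengths JPR→34/9, OQV→16/9; new cluster JOPQRV
final tree: (((J:9/2,P:9/2):5/2,R:7):34/9,(O:9,(Q:3/2,V:3/2):15/2):16/9)
total length: 392/9

(((J:9/2,P:9/2):5/2,R:7):34/9,(O:9,(Q:3/2,V:3/2):15/2):16/9)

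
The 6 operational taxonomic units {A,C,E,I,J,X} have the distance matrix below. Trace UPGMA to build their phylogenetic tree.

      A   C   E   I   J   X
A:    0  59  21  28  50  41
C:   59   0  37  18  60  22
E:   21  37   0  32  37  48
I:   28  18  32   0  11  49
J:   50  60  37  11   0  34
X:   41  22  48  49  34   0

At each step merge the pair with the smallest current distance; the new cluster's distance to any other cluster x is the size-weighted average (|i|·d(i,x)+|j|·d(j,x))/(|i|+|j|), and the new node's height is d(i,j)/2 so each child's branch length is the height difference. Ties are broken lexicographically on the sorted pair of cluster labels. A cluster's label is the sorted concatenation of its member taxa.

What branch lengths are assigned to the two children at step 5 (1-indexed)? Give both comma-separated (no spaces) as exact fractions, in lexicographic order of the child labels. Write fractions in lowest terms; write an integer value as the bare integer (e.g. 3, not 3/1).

step 1: merge (I,J) at d=11; branch lengths I→11/2, J→11/2; new cluster IJ
  updated: d(A,IJ)=39, d(C,IJ)=39, d(E,IJ)=69/2, d(IJ,X)=83/2
step 2: merge (A,E) at d=21; branch lengths A→21/2, E→21/2; new cluster AE
  updated: d(AE,C)=48, d(AE,IJ)=147/4, d(AE,X)=89/2
step 3: merge (C,X) at d=22; branch lengths C→11, X→11; new cluster CX
  updated: d(AE,CX)=185/4, d(CX,IJ)=161/4
step 4: merge (AE,IJ) at d=147/4; branch lengths AE→63/8, IJ→103/8; new cluster AEIJ
  updated: d(AEIJ,CX)=173/4
step 5: merge (AEIJ,CX) at d=173/4; branch lengths AEIJ→13/4, CX→85/8; new cluster ACEIJX
final tree: (((A:21/2,E:21/2):63/8,(I:11/2,J:11/2):103/8):13/4,(C:11,X:11):85/8)
total length: 709/8

13/4,85/8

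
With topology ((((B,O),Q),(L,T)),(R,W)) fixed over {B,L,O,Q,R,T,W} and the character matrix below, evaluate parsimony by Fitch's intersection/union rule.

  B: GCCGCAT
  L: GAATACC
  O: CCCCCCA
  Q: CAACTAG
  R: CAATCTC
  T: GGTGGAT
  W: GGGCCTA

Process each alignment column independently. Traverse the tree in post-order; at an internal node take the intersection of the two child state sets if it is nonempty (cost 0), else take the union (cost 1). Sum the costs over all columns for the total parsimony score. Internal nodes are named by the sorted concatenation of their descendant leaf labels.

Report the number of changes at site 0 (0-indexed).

site 0, node BO: B={G} ∪ O={C} → {C,G} (+1)
site 0, node BOQ: BO={C,G} ∩ Q={C} → {C} (+0)
site 0, node LT: L={G} ∩ T={G} → {G} (+0)
site 0, node BLOQT: BOQ={C} ∪ LT={G} → {C,G} (+1)
site 0, node RW: R={C} ∪ W={G} → {C,G} (+1)
site 0, node BLOQRTW: BLOQT={C,G} ∩ RW={C,G} → {C,G} (+0)
site 1, node BO: B={C} ∩ O={C} → {C} (+0)
site 1, node BOQ: BO={C} ∪ Q={A} → {A,C} (+1)
site 1, node LT: L={A} ∪ T={G} → {A,G} (+1)
site 1, node BLOQT: BOQ={A,C} ∩ LT={A,G} → {A} (+0)
site 1, node RW: R={A} ∪ W={G} → {A,G} (+1)
site 1, node BLOQRTW: BLOQT={A} ∩ RW={A,G} → {A} (+0)
site 2, node BO: B={C} ∩ O={C} → {C} (+0)
site 2, node BOQ: BO={C} ∪ Q={A} → {A,C} (+1)
site 2, node LT: L={A} ∪ T={T} → {A,T} (+1)
site 2, node BLOQT: BOQ={A,C} ∩ LT={A,T} → {A} (+0)
site 2, node RW: R={A} ∪ W={G} → {A,G} (+1)
site 2, node BLOQRTW: BLOQT={A} ∩ RW={A,G} → {A} (+0)
site 3, node BO: B={G} ∪ O={C} → {C,G} (+1)
site 3, node BOQ: BO={C,G} ∩ Q={C} → {C} (+0)
site 3, node LT: L={T} ∪ T={G} → {G,T} (+1)
site 3, node BLOQT: BOQ={C} ∪ LT={G,T} → {C,G,T} (+1)
site 3, node RW: R={T} ∪ W={C} → {C,T} (+1)
site 3, node BLOQRTW: BLOQT={C,G,T} ∩ RW={C,T} → {C,T} (+0)
site 4, node BO: B={C} ∩ O={C} → {C} (+0)
site 4, node BOQ: BO={C} ∪ Q={T} → {C,T} (+1)
site 4, node LT: L={A} ∪ T={G} → {A,G} (+1)
site 4, node BLOQT: BOQ={C,T} ∪ LT={A,G} → {A,C,G,T} (+1)
site 4, node RW: R={C} ∩ W={C} → {C} (+0)
site 4, node BLOQRTW: BLOQT={A,C,G,T} ∩ RW={C} → {C} (+0)
site 5, node BO: B={A} ∪ O={C} → {A,C} (+1)
site 5, node BOQ: BO={A,C} ∩ Q={A} → {A} (+0)
site 5, node LT: L={C} ∪ T={A} → {A,C} (+1)
site 5, node BLOQT: BOQ={A} ∩ LT={A,C} → {A} (+0)
site 5, node RW: R={T} ∩ W={T} → {T} (+0)
site 5, node BLOQRTW: BLOQT={A} ∪ RW={T} → {A,T} (+1)
site 6, node BO: B={T} ∪ O={A} → {A,T} (+1)
site 6, node BOQ: BO={A,T} ∪ Q={G} → {A,G,T} (+1)
site 6, node LT: L={C} ∪ T={T} → {C,T} (+1)
site 6, node BLOQT: BOQ={A,G,T} ∩ LT={C,T} → {T} (+0)
site 6, node RW: R={C} ∪ W={A} → {A,C} (+1)
site 6, node BLOQRTW: BLOQT={T} ∪ RW={A,C} → {A,C,T} (+1)
per-site changes: [3, 3, 3, 4, 3, 3, 5]; total = 24

3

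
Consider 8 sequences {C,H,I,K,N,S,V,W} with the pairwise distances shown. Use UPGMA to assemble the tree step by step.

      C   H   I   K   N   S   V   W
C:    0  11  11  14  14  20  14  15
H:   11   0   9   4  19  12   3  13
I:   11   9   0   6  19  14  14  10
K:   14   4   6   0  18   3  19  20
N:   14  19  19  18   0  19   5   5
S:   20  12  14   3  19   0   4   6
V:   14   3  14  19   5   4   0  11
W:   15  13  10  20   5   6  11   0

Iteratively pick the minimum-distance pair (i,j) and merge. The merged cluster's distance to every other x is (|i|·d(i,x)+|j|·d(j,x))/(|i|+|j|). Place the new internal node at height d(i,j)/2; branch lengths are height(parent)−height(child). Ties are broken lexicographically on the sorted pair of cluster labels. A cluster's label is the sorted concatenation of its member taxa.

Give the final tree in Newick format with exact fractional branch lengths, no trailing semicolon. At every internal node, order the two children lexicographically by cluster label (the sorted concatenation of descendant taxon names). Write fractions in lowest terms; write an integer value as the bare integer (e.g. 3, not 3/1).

((C:7,(((H:3/2,V:3/2):27/8,(K:3/2,S:3/2):27/8):1/2,I:43/8):13/8):1/24,(N:5/2,W:5/2):109/24)

1. join H+V (d=3) ⇒ HV; edges |H|=3/2, |V|=3/2
  updated: d(C,HV)=25/2, d(HV,I)=23/2, d(HV,K)=23/2, d(HV,N)=12, d(HV,S)=8, d(HV,W)=12
2. join K+S (d=3) ⇒ KS; edges |K|=3/2, |S|=3/2
  updated: d(C,KS)=17, d(HV,KS)=39/4, d(I,KS)=10, d(KS,N)=37/2, d(KS,W)=13
3. join N+W (d=5) ⇒ NW; edges |N|=5/2, |W|=5/2
  updated: d(C,NW)=29/2, d(HV,NW)=12, d(I,NW)=29/2, d(KS,NW)=63/4
4. join HV+KS (d=39/4) ⇒ HKSV; edges |HV|=27/8, |KS|=27/8
  updated: d(C,HKSV)=59/4, d(HKSV,I)=43/4, d(HKSV,NW)=111/8
5. join HKSV+I (d=43/4) ⇒ HIKSV; edges |HKSV|=1/2, |I|=43/8
  updated: d(C,HIKSV)=14, d(HIKSV,NW)=14
6. join C+HIKSV (d=14) ⇒ CHIKSV; edges |C|=7, |HIKSV|=13/8
  updated: d(CHIKSV,NW)=169/12
7. join CHIKSV+NW (d=169/12) ⇒ CHIKNSVW; edges |CHIKSV|=1/24, |NW|=109/24
final tree: ((C:7,(((H:3/2,V:3/2):27/8,(K:3/2,S:3/2):27/8):1/2,I:43/8):13/8):1/24,(N:5/2,W:5/2):109/24)
total length: 221/6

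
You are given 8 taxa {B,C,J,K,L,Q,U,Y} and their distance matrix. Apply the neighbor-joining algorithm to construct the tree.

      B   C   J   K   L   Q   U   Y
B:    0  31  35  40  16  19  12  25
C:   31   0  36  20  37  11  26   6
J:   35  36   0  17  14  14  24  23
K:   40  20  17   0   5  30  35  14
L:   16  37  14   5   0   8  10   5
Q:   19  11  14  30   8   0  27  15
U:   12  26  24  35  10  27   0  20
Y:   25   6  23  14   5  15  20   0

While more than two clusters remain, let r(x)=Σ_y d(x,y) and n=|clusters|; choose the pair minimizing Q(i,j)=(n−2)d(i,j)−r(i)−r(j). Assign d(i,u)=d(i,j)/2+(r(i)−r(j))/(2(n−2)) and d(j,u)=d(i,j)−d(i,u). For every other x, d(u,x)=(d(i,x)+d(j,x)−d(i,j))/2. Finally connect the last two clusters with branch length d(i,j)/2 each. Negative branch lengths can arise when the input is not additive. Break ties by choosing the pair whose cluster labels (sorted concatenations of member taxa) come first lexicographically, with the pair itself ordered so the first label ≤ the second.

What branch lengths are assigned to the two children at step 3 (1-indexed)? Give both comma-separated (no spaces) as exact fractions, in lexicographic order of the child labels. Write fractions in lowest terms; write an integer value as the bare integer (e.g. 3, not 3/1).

1. join B+U (d=12, Q=-260) ⇒ BU; edges |B|=8, |U|=4
  updated: d(BU,C)=45/2, d(BU,J)=47/2, d(BU,K)=63/2, d(BU,L)=7, d(BU,Q)=17, d(BU,Y)=33/2
2. join C+Y (d=6, Q=-182) ⇒ CY; edges |C|=83/10, |Y|=-23/10
  updated: d(BU,CY)=33/2, d(CY,J)=53/2, d(CY,K)=14, d(CY,L)=18, d(CY,Q)=10
3. join K+L (d=5, Q=-259/2) ⇒ KL; edges |K|=131/16, |L|=-51/16
  updated: d(BU,KL)=67/4, d(CY,KL)=27/2, d(J,KL)=13, d(KL,Q)=33/2
4. join J+KL (d=13, Q=-391/4) ⇒ JKL; edges |J|=75/8, |KL|=29/8
  updated: d(BU,JKL)=109/8, d(CY,JKL)=27/2, d(JKL,Q)=35/4
5. join BU+JKL (d=109/8, Q=-223/4) ⇒ BJKLU; edges |BU|=77/8, |JKL|=4
  updated: d(BJKLU,CY)=131/16, d(BJKLU,Q)=97/16
6. join BJKLU+CY (d=131/16, Q=-97/4) ⇒ BCJKLUY; edges |BJKLU|=17/8, |CY|=97/16
  updated: d(BCJKLUY,Q)=63/16
7. join BCJKLUY+Q (d=63/16) ⇒ BCJKLQUY; edges |BCJKLUY|=63/32, |Q|=63/32
final tree: ((((B:8,U:4):77/8,(J:75/8,(K:131/16,L:-51/16):29/8):4):17/8,(C:83/10,Y:-23/10):97/16):63/32,Q:63/32)
total length: 247/4

131/16,-51/16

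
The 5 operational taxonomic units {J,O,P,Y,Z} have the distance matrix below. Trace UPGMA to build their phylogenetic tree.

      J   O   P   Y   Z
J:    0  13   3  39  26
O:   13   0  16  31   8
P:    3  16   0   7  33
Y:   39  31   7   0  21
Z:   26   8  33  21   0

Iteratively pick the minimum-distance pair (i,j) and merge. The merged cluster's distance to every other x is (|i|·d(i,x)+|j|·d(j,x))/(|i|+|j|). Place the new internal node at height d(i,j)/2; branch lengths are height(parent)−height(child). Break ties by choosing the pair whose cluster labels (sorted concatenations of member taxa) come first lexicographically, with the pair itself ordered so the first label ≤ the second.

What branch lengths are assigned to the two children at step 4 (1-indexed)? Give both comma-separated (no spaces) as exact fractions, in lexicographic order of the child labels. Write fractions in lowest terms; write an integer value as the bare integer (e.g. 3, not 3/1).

1. join J+P (d=3) ⇒ JP; edges |J|=3/2, |P|=3/2
  updated: d(JP,O)=29/2, d(JP,Y)=23, d(JP,Z)=59/2
2. join O+Z (d=8) ⇒ OZ; edges |O|=4, |Z|=4
  updated: d(JP,OZ)=22, d(OZ,Y)=26
3. join JP+OZ (d=22) ⇒ JOPZ; edges |JP|=19/2, |OZ|=7
  updated: d(JOPZ,Y)=49/2
4. join JOPZ+Y (d=49/2) ⇒ JOPYZ; edges |JOPZ|=5/4, |Y|=49/4
final tree: (((J:3/2,P:3/2):19/2,(O:4,Z:4):7):5/4,Y:49/4)
total length: 41

5/4,49/4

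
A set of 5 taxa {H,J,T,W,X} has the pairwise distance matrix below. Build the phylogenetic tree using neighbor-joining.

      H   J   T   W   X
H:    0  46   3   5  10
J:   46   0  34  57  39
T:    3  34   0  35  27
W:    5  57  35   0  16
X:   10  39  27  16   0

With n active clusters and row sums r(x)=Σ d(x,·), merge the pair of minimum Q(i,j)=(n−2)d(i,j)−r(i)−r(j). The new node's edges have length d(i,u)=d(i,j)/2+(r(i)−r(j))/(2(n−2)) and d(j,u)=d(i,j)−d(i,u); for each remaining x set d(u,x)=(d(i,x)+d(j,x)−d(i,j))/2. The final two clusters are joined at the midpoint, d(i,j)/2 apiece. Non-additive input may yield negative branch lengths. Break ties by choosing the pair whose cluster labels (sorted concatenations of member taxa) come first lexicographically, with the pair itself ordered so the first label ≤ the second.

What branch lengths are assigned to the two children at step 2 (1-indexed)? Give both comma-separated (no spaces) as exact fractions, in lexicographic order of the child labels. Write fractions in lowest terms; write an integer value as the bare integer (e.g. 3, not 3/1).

1. join J+T (d=34, Q=-173) ⇒ JT; edges |J|=179/6, |T|=25/6
  updated: d(H,JT)=15/2, d(JT,W)=29, d(JT,X)=16
2. join H+W (d=5, Q=-125/2) ⇒ HW; edges |H|=-35/8, |W|=75/8
  updated: d(HW,JT)=63/4, d(HW,X)=21/2
3. join HW+JT (d=63/4, Q=-169/4) ⇒ HJTW; edges |HW|=41/8, |JT|=85/8
  updated: d(HJTW,X)=43/8
4. join HJTW+X (d=43/8) ⇒ HJTWX; edges |HJTW|=43/16, |X|=43/16
final tree: (((H:-35/8,W:75/8):41/8,(J:179/6,T:25/6):85/8):43/16,X:43/16)
total length: 481/8

-35/8,75/8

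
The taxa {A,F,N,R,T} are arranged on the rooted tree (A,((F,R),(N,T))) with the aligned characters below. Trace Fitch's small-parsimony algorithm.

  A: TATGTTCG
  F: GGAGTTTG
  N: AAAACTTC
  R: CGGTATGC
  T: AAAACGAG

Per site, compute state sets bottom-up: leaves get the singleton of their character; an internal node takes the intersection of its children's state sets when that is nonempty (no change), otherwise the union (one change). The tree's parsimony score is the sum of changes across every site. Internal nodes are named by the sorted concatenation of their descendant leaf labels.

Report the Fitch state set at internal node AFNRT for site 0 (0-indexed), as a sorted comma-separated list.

A,C,G,T

site 0, node FR: F={G} ∪ R={C} → {C,G} (+1)
site 0, node NT: N={A} ∩ T={A} → {A} (+0)
site 0, node FNRT: FR={C,G} ∪ NT={A} → {A,C,G} (+1)
site 0, node AFNRT: A={T} ∪ FNRT={A,C,G} → {A,C,G,T} (+1)
site 1, node FR: F={G} ∩ R={G} → {G} (+0)
site 1, node NT: N={A} ∩ T={A} → {A} (+0)
site 1, node FNRT: FR={G} ∪ NT={A} → {A,G} (+1)
site 1, node AFNRT: A={A} ∩ FNRT={A,G} → {A} (+0)
site 2, node FR: F={A} ∪ R={G} → {A,G} (+1)
site 2, node NT: N={A} ∩ T={A} → {A} (+0)
site 2, node FNRT: FR={A,G} ∩ NT={A} → {A} (+0)
site 2, node AFNRT: A={T} ∪ FNRT={A} → {A,T} (+1)
site 3, node FR: F={G} ∪ R={T} → {G,T} (+1)
site 3, node NT: N={A} ∩ T={A} → {A} (+0)
site 3, node FNRT: FR={G,T} ∪ NT={A} → {A,G,T} (+1)
site 3, node AFNRT: A={G} ∩ FNRT={A,G,T} → {G} (+0)
site 4, node FR: F={T} ∪ R={A} → {A,T} (+1)
site 4, node NT: N={C} ∩ T={C} → {C} (+0)
site 4, node FNRT: FR={A,T} ∪ NT={C} → {A,C,T} (+1)
site 4, node AFNRT: A={T} ∩ FNRT={A,C,T} → {T} (+0)
site 5, node FR: F={T} ∩ R={T} → {T} (+0)
site 5, node NT: N={T} ∪ T={G} → {G,T} (+1)
site 5, node FNRT: FR={T} ∩ NT={G,T} → {T} (+0)
site 5, node AFNRT: A={T} ∩ FNRT={T} → {T} (+0)
site 6, node FR: F={T} ∪ R={G} → {G,T} (+1)
site 6, node NT: N={T} ∪ T={A} → {A,T} (+1)
site 6, node FNRT: FR={G,T} ∩ NT={A,T} → {T} (+0)
site 6, node AFNRT: A={C} ∪ FNRT={T} → {C,T} (+1)
site 7, node FR: F={G} ∪ R={C} → {C,G} (+1)
site 7, node NT: N={C} ∪ T={G} → {C,G} (+1)
site 7, node FNRT: FR={C,G} ∩ NT={C,G} → {C,G} (+0)
site 7, node AFNRT: A={G} ∩ FNRT={C,G} → {G} (+0)
per-site changes: [3, 1, 2, 2, 2, 1, 3, 2]; total = 16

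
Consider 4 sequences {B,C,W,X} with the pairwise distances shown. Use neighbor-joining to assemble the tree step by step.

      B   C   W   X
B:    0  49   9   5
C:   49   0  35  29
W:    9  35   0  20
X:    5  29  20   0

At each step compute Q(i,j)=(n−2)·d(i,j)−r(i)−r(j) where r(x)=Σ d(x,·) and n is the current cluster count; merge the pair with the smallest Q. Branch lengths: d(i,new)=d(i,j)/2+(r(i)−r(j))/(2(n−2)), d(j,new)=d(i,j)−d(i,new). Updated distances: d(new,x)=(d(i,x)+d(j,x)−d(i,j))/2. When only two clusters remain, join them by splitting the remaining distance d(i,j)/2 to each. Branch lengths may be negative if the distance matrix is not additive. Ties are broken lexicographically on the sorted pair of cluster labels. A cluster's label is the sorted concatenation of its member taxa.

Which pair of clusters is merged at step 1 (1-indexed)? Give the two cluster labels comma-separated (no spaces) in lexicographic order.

iteration 1: select B,W (d=9, Q=-109); attach at lengths (17/4, 19/4); label the merged cluster BW
  updated: d(BW,C)=75/2, d(BW,X)=8
iteration 2: select BW,C (d=75/2, Q=-149/2); attach at lengths (33/4, 117/4); label the merged cluster BCW
  updated: d(BCW,X)=-1/4
iteration 3: select BCW,X (d=-1/4); attach at lengths (-1/8, -1/8); label the merged cluster BCWX
final tree: (((B:17/4,W:19/4):33/4,C:117/4):-1/8,X:-1/8)
total length: 185/4

B,W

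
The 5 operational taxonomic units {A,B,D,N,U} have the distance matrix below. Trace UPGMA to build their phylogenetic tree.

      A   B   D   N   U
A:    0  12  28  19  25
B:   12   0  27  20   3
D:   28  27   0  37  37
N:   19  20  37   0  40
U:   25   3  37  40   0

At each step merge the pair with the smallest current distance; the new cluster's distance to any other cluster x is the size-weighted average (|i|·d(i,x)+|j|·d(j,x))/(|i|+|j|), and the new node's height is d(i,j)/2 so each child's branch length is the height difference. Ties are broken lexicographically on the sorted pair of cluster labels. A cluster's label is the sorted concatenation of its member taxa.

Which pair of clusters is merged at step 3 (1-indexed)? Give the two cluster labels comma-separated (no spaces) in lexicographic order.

ABU,N

1. join B+U (d=3) ⇒ BU; edges |B|=3/2, |U|=3/2
  updated: d(A,BU)=37/2, d(BU,D)=32, d(BU,N)=30
2. join A+BU (d=37/2) ⇒ ABU; edges |A|=37/4, |BU|=31/4
  updated: d(ABU,D)=92/3, d(ABU,N)=79/3
3. join ABU+N (d=79/3) ⇒ ABNU; edges |ABU|=47/12, |N|=79/6
  updated: d(ABNU,D)=129/4
4. join ABNU+D (d=129/4) ⇒ ABDNU; edges |ABNU|=71/24, |D|=129/8
final tree: (((A:37/4,(B:3/2,U:3/2):31/4):47/12,N:79/6):71/24,D:129/8)
total length: 337/6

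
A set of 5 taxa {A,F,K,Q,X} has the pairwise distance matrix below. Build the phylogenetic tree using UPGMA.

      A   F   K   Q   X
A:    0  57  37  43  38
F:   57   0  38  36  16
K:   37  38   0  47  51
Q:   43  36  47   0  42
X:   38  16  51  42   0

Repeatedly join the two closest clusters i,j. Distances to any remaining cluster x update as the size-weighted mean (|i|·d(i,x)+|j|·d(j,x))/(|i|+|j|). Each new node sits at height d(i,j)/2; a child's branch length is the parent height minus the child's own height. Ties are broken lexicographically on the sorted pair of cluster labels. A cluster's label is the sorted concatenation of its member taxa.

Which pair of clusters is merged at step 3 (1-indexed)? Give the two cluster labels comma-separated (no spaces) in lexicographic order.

1. join F+X (d=16) ⇒ FX; edges |F|=8, |X|=8
  updated: d(A,FX)=95/2, d(FX,K)=89/2, d(FX,Q)=39
2. join A+K (d=37) ⇒ AK; edges |A|=37/2, |K|=37/2
  updated: d(AK,FX)=46, d(AK,Q)=45
3. join FX+Q (d=39) ⇒ FQX; edges |FX|=23/2, |Q|=39/2
  updated: d(AK,FQX)=137/3
4. join AK+FQX (d=137/3) ⇒ AFKQX; edges |AK|=13/3, |FQX|=10/3
final tree: ((A:37/2,K:37/2):13/3,((F:8,X:8):23/2,Q:39/2):10/3)
total length: 275/3

FX,Q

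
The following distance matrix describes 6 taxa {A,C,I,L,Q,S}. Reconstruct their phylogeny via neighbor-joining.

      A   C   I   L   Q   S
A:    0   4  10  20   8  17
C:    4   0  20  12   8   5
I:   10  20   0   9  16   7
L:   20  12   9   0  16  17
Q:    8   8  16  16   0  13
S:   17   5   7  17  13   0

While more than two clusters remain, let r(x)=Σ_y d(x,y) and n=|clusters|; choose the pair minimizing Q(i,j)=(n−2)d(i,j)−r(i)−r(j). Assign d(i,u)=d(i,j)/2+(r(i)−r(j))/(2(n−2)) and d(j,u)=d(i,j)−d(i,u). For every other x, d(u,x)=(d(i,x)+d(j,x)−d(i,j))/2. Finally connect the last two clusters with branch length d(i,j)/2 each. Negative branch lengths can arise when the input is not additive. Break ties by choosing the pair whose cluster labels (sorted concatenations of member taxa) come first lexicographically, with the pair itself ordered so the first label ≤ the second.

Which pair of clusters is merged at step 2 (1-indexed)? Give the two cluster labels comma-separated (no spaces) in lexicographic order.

IL,S

step 1: merge (I,L) at d=9, Q=-100; branch lengths I→3, L→6; new cluster IL
  updated: d(A,IL)=21/2, d(C,IL)=23/2, d(IL,Q)=23/2, d(IL,S)=15/2
step 2: merge (IL,S) at d=15/2, Q=-61; branch lengths IL→7/2, S→4; new cluster ILS
  updated: d(A,ILS)=10, d(C,ILS)=9/2, d(ILS,Q)=17/2
step 3: merge (A,C) at d=4, Q=-61/2; branch lengths A→27/8, C→5/8; new cluster AC
  updated: d(AC,ILS)=21/4, d(AC,Q)=6
step 4: merge (AC,ILS) at d=21/4, Q=-79/4; branch lengths AC→11/8, ILS→31/8; new cluster ACILS
  updated: d(ACILS,Q)=37/8
step 5: merge (ACILS,Q) at d=37/8; branch lengths ACILS→37/16, Q→37/16; new cluster ACILQS
final tree: (((A:27/8,C:5/8):11/8,((I:3,L:6):7/2,S:4):31/8):37/16,Q:37/16)
total length: 243/8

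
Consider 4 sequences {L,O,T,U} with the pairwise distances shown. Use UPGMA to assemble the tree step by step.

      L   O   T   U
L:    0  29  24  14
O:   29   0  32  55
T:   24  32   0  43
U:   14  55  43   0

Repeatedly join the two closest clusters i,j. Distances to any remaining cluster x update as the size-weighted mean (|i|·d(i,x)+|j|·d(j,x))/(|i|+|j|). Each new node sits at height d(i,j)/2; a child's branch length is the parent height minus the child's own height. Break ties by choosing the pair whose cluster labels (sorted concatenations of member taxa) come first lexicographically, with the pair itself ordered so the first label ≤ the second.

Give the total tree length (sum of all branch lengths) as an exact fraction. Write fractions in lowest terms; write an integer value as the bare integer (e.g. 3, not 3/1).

iteration 1: select L,U (d=14); attach at lengths (7, 7); label the merged cluster LU
  updated: d(LU,O)=42, d(LU,T)=67/2
iteration 2: select O,T (d=32); attach at lengths (16, 16); label the merged cluster OT
  updated: d(LU,OT)=151/4
iteration 3: select LU,OT (d=151/4); attach at lengths (95/8, 23/8); label the merged cluster LOTU
final tree: ((L:7,U:7):95/8,(O:16,T:16):23/8)
total length: 243/4

243/4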